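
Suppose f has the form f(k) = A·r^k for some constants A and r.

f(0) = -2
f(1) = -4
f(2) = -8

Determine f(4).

Consecutive ratio: -4/(-2) = 2, and -8/(-4) = 2, so r = 2.
Then A·2^0 = -2 gives A = -2, and f(k) = -2·2^k.
f(4) = -2·2^4 = -32.

-32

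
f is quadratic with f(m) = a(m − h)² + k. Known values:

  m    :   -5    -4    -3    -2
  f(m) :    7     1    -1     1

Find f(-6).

17

First differences -6, -2, 2; second difference 4 = 2a, so a = 2.
Expanding, the m-coefficient is −2ah = -4h; matching it to the data gives h = -3, and then k = -1.
So f(m) = 2(m + 3)² − 1.
f(-6) = 2·(-3)² − 1 = 17.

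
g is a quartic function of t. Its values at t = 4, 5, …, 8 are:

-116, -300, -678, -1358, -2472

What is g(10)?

-6650

Write g(t) = at^4 + bt³ + ct² + dt + e; the 5 given values yield a linear system in the 5 coefficients.
Solving, g(t) = -t^4 + 4t³ - 6t² - 5t.
Then g(10) = -6650.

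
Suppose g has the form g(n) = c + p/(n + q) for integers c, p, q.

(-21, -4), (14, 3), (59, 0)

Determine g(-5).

-16

(g(n) − c)(n + q) = p for each data point; the three points give a linear system in c and q, then p follows.
Solving: c = -1, q = 1, p = 60, so g(n) = -1 + 60/(n + 1).
Then g(-5) = -1 + 60/(-4) = -16.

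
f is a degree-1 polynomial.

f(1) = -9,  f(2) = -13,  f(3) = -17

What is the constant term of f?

-5

First differences: -4, -4.
Level-1 differences are constant, so f has degree 1.
Fitting a degree-1 polynomial gives f(t) = -4t - 5.
The constant term is f(0) = -5.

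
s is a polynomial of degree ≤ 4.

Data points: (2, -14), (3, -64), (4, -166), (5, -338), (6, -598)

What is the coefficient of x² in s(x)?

1

Write s(x) = ax^4 + bx³ + cx² + dx + e; the 5 given values yield a linear system in the 5 coefficients.
Solving, the leading coefficient vanishes, and s(x) = -3x³ + x² + 2x + 2.
The coefficient of x² is 1.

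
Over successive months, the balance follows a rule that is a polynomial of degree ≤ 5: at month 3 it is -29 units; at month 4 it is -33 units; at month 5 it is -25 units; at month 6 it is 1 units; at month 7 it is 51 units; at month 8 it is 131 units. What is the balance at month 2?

-19

Write the value at k as g(k).
First differences: -4, 8, 26, 50, 80. Second differences: 12, 18, 24, 30. Third differences: 6, 6, 6.
Level-3 differences are constant, so g has degree 3.
Fitting a degree-3 polynomial gives g(k) = k³ - 6k² + k - 5.
Then g(2) = -19.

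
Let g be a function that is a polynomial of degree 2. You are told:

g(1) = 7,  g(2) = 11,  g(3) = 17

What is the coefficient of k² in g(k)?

1

Write g(k) = ak² + bk + c; the 3 given values yield a linear system in the 3 coefficients.
Solving, g(k) = k² + k + 5.
The coefficient of k² is 1.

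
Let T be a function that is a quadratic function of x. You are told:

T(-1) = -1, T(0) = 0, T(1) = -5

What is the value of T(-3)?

-21

Write T(x) = ax² + bx + c; the 3 given values yield a linear system in the 3 coefficients.
Solving, T(x) = -3x² - 2x.
Then T(-3) = -21.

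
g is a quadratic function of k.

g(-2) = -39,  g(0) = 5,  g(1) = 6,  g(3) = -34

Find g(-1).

-10

Write g(k) = ak² + bk + c; the 4 given values yield a linear system in the 3 coefficients.
Solving, g(k) = -7k² + 8k + 5.
Then g(-1) = -10.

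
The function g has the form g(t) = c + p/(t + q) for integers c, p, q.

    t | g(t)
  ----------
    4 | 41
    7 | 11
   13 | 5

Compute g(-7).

-3

(g(t) − c)(t + q) = p for each data point; the three points give a linear system in c and q, then p follows.
Solving: c = 1, q = -3, p = 40, so g(t) = 1 + 40/(t − 3).
Then g(-7) = 1 + 40/(-10) = -3.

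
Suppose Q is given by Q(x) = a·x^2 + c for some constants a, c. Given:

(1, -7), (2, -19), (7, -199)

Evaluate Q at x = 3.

-39

From Q(1) = -7 and Q(2) = -19: 1a + c = -7 and 4a + c = -19.
Subtracting: 3a = -12, so a = -4; then c = -7 − (-4)·1 = -3.
So Q(x) = -4x² − 3, and Q(3) = -39.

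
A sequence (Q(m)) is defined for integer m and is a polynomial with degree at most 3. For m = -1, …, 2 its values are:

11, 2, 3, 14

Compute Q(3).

Write Q(m) = am³ + bm² + cm + d; the 4 given values yield a linear system in the 4 coefficients.
Solving, the leading coefficient vanishes, and Q(m) = 5m² - 4m + 2.
Then Q(3) = 35.

35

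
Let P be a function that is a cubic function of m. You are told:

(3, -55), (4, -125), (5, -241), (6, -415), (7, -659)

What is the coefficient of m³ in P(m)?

-2

First differences: -70, -116, -174, -244. Second differences: -46, -58, -70. Third differences: -12, -12.
Level-3 differences are constant, so P has degree 3.
Fitting a degree-3 polynomial gives P(m) = -2m³ + m² - 3m - 1.
The coefficient of m³ is -2.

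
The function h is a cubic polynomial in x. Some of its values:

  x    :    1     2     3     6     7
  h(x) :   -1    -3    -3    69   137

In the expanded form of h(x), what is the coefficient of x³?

Write h(x) = ax³ + bx² + cx + d; the 5 given values yield a linear system in the 4 coefficients.
Solving, h(x) = x³ - 5x² + 6x - 3.
The coefficient of x³ is 1.

1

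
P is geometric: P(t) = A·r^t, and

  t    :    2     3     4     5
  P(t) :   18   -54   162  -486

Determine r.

-3

Consecutive ratio: -54/18 = -3, and 162/(-54) = -3, so r = -3.
Then A·(-3)^2 = 18 gives A = 2, and P(t) = 2·(-3)^t.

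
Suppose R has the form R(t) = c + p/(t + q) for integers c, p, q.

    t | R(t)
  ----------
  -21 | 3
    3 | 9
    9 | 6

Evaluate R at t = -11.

(R(t) − c)(t + q) = p for each data point; the three points give a linear system in c and q, then p follows.
Solving: c = 4, q = 1, p = 20, so R(t) = 4 + 20/(t + 1).
Then R(-11) = 4 + 20/(-10) = 2.

2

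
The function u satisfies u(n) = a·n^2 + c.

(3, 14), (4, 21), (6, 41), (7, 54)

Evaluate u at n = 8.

From u(3) = 14 and u(4) = 21: 9a + c = 14 and 16a + c = 21.
Subtracting: 7a = 7, so a = 1; then c = 14 − 1·9 = 5.
So u(n) = 1n² + 5, and u(8) = 69.

69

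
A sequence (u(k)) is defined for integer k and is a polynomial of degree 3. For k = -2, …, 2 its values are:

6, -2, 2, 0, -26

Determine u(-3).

44

First differences: -8, 4, -2, -26. Second differences: 12, -6, -24. Third differences: -18, -18.
Level-3 differences are constant, so u has degree 3.
Fitting a degree-3 polynomial gives u(k) = -3k³ - 3k² + 4k + 2.
Then u(-3) = 44.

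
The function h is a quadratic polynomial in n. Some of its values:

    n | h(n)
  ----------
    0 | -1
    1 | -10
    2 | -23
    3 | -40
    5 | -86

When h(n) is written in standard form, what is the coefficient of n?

-7

Write h(n) = an² + bn + c; the 5 given values yield a linear system in the 3 coefficients.
Solving, h(n) = -2n² - 7n - 1.
The coefficient of n is -7.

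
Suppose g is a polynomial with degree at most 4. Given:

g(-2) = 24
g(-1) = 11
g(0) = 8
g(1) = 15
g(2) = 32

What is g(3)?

Write g(k) = ak^4 + bk³ + ck² + dk + e; the 5 given values yield a linear system in the 5 coefficients.
Solving, the top 2 coefficients vanish, and g(k) = 5k² + 2k + 8.
Then g(3) = 59.

59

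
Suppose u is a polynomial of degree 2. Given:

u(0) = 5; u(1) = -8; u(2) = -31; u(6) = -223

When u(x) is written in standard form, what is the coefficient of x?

Write u(x) = ax² + bx + c; the 4 given values yield a linear system in the 3 coefficients.
Solving, u(x) = -5x² - 8x + 5.
The coefficient of x is -8.

-8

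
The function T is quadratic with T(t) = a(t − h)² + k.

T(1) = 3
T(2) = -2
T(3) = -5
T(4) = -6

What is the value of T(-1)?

19

First differences -5, -3, -1; second difference 2 = 2a, so a = 1.
Expanding, the t-coefficient is −2ah = -2h; matching it to the data gives h = 4, and then k = -6.
So T(t) = 1(t − 4)² − 6.
T(-1) = 1·(-5)² − 6 = 19.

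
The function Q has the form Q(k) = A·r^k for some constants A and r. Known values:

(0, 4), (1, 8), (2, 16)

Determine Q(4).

Consecutive ratio: 8/4 = 2, and 16/8 = 2, so r = 2.
Then A·2^0 = 4 gives A = 4, and Q(k) = 4·2^k.
Q(4) = 4·2^4 = 64.

64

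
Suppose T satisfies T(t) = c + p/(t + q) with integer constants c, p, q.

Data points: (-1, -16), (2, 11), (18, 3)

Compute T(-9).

(T(t) − c)(t + q) = p for each data point; the three points give a linear system in c and q, then p follows.
Solving: c = 2, q = 0, p = 18, so T(t) = 2 + 18/(t + 0).
Then T(-9) = 2 + 18/(-9) = 0.

0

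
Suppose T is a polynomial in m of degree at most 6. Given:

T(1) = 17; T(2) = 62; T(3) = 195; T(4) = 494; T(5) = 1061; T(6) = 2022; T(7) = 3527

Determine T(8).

Write T(m) = am^6 + bm^5 + cm^4 + dm³ + em² + pm + q; the 7 given values yield a linear system in the 7 coefficients.
Solving, the top 2 coefficients vanish, and T(m) = m^4 + 3m³ + m² + 6m + 6.
Then T(8) = 5750.

5750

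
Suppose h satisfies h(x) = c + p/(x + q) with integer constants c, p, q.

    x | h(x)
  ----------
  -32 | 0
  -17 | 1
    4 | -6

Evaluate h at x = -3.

29

(h(x) − c)(x + q) = p for each data point; the three points give a linear system in c and q, then p follows.
Solving: c = -1, q = 2, p = -30, so h(x) = -1 − 30/(x + 2).
Then h(-3) = -1 − 30/(-1) = 29.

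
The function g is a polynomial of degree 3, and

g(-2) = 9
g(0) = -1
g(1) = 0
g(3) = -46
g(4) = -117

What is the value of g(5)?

-236

Write g(n) = an³ + bn² + cn + d; the 5 given values yield a linear system in the 4 coefficients.
Solving, g(n) = -2n³ + 3n - 1.
Then g(5) = -236.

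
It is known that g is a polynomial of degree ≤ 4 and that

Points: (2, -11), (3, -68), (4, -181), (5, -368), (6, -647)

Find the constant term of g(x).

7

First differences: -57, -113, -187, -279. Second differences: -56, -74, -92. Third differences: -18, -18.
Level-3 differences are constant, so g has degree 3.
Fitting a degree-3 polynomial gives g(x) = -3x³ - x² + 5x + 7.
The constant term is g(0) = 7.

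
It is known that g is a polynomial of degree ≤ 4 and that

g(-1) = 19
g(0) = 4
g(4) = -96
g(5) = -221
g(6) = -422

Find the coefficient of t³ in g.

-3

Write g(t) = at^4 + bt³ + ct² + dt + e; the 5 given values yield a linear system in the 5 coefficients.
Solving, the leading coefficient vanishes, and g(t) = -3t³ + 7t² - 5t + 4.
The coefficient of t³ is -3.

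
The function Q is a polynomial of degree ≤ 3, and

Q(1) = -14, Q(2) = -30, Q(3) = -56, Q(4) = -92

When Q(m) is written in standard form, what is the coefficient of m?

First differences: -16, -26, -36. Second differences: -10, -10.
Level-2 differences are constant, so Q has degree 2.
Fitting a degree-2 polynomial gives Q(m) = -5m² - m - 8.
The coefficient of m is -1.

-1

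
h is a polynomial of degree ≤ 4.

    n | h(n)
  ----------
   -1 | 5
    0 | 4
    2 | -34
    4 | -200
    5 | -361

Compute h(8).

Write h(n) = an^4 + bn³ + cn² + dn + e; the 5 given values yield a linear system in the 5 coefficients.
Solving, the leading coefficient vanishes, and h(n) = -2n³ - 4n² - 3n + 4.
Then h(8) = -1300.

-1300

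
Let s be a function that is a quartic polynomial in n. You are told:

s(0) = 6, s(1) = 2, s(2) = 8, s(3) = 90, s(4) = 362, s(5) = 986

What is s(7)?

4178

First differences: -4, 6, 82, 272, 624. Second differences: 10, 76, 190, 352. Third differences: 66, 114, 162. Fourth differences: 48, 48.
Level-4 differences are constant, so s has degree 4.
Fitting a degree-4 polynomial gives s(n) = 2n^4 - n³ - 6n² + n + 6.
Then s(7) = 4178.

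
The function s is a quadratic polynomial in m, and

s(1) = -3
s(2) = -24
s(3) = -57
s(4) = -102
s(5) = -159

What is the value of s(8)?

-402

First differences: -21, -33, -45, -57. Second differences: -12, -12, -12.
Level-2 differences are constant, so s has degree 2.
Fitting a degree-2 polynomial gives s(m) = -6m² - 3m + 6.
Then s(8) = -402.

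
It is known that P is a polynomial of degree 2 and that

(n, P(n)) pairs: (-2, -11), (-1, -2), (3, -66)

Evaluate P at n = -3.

Write P(n) = an² + bn + c; the 3 given values yield a linear system in the 3 coefficients.
Solving, P(n) = -5n² - 6n - 3.
Then P(-3) = -30.

-30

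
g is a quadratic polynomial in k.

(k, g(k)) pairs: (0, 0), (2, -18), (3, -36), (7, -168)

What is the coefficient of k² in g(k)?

Write g(k) = ak² + bk + c; the 4 given values yield a linear system in the 3 coefficients.
Solving, g(k) = -3k² - 3k.
The coefficient of k² is -3.

-3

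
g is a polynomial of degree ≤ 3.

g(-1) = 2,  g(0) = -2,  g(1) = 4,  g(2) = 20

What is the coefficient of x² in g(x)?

5

Write g(x) = ax³ + bx² + cx + d; the 4 given values yield a linear system in the 4 coefficients.
Solving, the leading coefficient vanishes, and g(x) = 5x² + x - 2.
The coefficient of x² is 5.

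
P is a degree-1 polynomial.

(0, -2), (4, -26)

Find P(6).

-38

Write P(t) = at + b; the 2 given values yield a linear system in the 2 coefficients.
Solving, P(t) = -6t - 2.
Then P(6) = -38.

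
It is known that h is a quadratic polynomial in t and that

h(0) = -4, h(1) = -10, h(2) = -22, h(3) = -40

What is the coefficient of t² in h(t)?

-3

First differences: -6, -12, -18. Second differences: -6, -6.
Level-2 differences are constant, so h has degree 2.
Fitting a degree-2 polynomial gives h(t) = -3t² - 3t - 4.
The coefficient of t² is -3.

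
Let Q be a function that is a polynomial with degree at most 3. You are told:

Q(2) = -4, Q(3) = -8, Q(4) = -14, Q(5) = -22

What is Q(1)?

-2

Write Q(n) = an³ + bn² + cn + d; the 4 given values yield a linear system in the 4 coefficients.
Solving, the leading coefficient vanishes, and Q(n) = -n² + n - 2.
Then Q(1) = -2.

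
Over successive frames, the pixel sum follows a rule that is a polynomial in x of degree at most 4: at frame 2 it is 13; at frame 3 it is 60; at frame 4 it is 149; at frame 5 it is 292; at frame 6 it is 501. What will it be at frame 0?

Write the value at x as T(x).
First differences: 47, 89, 143, 209. Second differences: 42, 54, 66. Third differences: 12, 12.
Level-3 differences are constant, so T has degree 3.
Fitting a degree-3 polynomial gives T(x) = 2x³ + 3x² - 6x - 3.
Then T(0) = -3.

-3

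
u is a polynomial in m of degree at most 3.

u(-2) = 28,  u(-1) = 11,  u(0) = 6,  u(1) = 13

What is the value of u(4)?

106

First differences: -17, -5, 7. Second differences: 12, 12.
Level-2 differences are constant, so u has degree 2.
Fitting a degree-2 polynomial gives u(m) = 6m² + m + 6.
Then u(4) = 106.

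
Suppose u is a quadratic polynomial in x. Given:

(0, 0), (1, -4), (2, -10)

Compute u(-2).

2

Write u(x) = ax² + bx + c; the 3 given values yield a linear system in the 3 coefficients.
Solving, u(x) = -x² - 3x.
Then u(-2) = 2.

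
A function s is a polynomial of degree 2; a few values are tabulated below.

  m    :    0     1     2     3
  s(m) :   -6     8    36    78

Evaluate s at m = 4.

134

First differences: 14, 28, 42. Second differences: 14, 14.
Level-2 differences are constant, so s has degree 2.
Extending the table by one column gives the next first difference 56, so s(4) = 78 + 56 = 134.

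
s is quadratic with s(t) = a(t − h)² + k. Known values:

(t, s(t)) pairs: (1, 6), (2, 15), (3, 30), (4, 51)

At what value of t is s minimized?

First differences 9, 15, 21; second difference 6 = 2a, so a = 3.
Expanding, the t-coefficient is −2ah = -6h; matching it to the data gives h = 0, and then k = 3.
So s(t) = 3(t + 0)² + 3.
Hence h = 0.

0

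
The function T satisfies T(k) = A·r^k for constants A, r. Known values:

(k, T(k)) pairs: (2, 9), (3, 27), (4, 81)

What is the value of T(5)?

243

Consecutive ratio: 27/9 = 3, and 81/27 = 3, so r = 3.
Then A·3^2 = 9 gives A = 1, and T(k) = 1·3^k.
T(5) = 1·3^5 = 243.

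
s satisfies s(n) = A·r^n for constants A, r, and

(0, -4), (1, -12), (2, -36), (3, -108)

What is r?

Consecutive ratio: -12/(-4) = 3, and -36/(-12) = 3, so r = 3.
Then A·3^0 = -4 gives A = -4, and s(n) = -4·3^n.

3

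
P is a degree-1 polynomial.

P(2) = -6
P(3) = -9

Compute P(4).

-12

Write P(k) = ak + b; the 2 given values yield a linear system in the 2 coefficients.
Solving, P(k) = -3k.
Then P(4) = -12.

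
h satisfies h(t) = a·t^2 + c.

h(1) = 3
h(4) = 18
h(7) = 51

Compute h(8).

From h(1) = 3 and h(4) = 18: 1a + c = 3 and 16a + c = 18.
Subtracting: 15a = 15, so a = 1; then c = 3 − 1·1 = 2.
So h(t) = 1t² + 2, and h(8) = 66.

66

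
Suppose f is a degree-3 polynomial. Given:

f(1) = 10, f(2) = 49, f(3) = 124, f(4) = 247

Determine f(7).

1024

Write f(n) = an³ + bn² + cn + d; the 4 given values yield a linear system in the 4 coefficients.
Solving, f(n) = 2n³ + 6n² + 7n - 5.
Then f(7) = 1024.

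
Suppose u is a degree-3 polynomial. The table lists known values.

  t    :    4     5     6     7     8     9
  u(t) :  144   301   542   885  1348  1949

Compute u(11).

3637

First differences: 157, 241, 343, 463, 601. Second differences: 84, 102, 120, 138. Third differences: 18, 18, 18.
Level-3 differences are constant, so u has degree 3.
Fitting a degree-3 polynomial gives u(t) = 3t³ - 3t² + t - 4.
Then u(11) = 3637.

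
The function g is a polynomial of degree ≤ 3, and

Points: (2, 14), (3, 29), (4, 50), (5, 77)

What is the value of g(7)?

149

First differences: 15, 21, 27. Second differences: 6, 6.
Level-2 differences are constant, so g has degree 2.
Fitting a degree-2 polynomial gives g(k) = 3k² + 2.
Then g(7) = 149.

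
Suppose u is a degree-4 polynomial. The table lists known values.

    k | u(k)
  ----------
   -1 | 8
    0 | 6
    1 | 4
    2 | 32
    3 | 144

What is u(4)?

Write u(k) = ak^4 + bk³ + ck² + dk + e; the 5 given values yield a linear system in the 5 coefficients.
Solving, u(k) = k^4 + 3k³ - k² - 5k + 6.
Then u(4) = 418.

418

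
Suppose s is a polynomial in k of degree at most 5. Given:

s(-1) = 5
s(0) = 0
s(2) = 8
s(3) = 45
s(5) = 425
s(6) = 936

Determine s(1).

1

Write s(k) = ak^5 + bk^4 + ck³ + dk² + ek + p; the 6 given values yield a linear system in the 6 coefficients.
Solving, the leading coefficient vanishes, and s(k) = k^4 - 2k³ + 2k².
Then s(1) = 1.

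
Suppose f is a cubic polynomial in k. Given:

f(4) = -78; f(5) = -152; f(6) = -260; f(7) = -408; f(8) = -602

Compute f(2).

Write f(k) = ak³ + bk² + ck + d; the 5 given values yield a linear system in the 4 coefficients.
Solving, f(k) = -k³ - 2k² + 5k - 2.
Then f(2) = -8.

-8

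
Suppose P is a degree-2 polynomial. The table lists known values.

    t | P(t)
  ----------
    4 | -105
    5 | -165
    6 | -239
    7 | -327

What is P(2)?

-27

Write P(t) = at² + bt + c; the 4 given values yield a linear system in the 3 coefficients.
Solving, P(t) = -7t² + 3t - 5.
Then P(2) = -27.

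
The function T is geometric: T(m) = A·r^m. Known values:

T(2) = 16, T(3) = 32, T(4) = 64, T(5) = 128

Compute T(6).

Consecutive ratio: 32/16 = 2, and 64/32 = 2, so r = 2.
Then A·2^2 = 16 gives A = 4, and T(m) = 4·2^m.
T(6) = 4·2^6 = 256.

256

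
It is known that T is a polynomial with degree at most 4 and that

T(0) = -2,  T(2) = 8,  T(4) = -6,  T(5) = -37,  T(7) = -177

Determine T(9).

-461

Write T(n) = an^4 + bn³ + cn² + dn + e; the 5 given values yield a linear system in the 5 coefficients.
Solving, the leading coefficient vanishes, and T(n) = -n³ + 3n² + 3n - 2.
Then T(9) = -461.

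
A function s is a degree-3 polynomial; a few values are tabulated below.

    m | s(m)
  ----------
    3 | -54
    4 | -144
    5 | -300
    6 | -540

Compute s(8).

-1344

Write s(m) = am³ + bm² + cm + d; the 4 given values yield a linear system in the 4 coefficients.
Solving, s(m) = -3m³ + 3m².
Then s(8) = -1344.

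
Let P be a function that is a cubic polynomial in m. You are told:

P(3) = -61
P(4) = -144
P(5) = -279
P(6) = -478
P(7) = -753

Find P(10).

First differences: -83, -135, -199, -275. Second differences: -52, -64, -76. Third differences: -12, -12.
Level-3 differences are constant, so P has degree 3.
Fitting a degree-3 polynomial gives P(m) = -2m³ - 2m² + 5m - 4.
Then P(10) = -2154.

-2154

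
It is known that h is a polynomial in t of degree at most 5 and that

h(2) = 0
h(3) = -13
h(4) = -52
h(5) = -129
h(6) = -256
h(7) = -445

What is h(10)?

Write h(t) = at^5 + bt^4 + ct³ + dt² + et + p; the 6 given values yield a linear system in the 6 coefficients.
Solving, the top 2 coefficients vanish, and h(t) = -2t³ + 5t² - 4.
Then h(10) = -1504.

-1504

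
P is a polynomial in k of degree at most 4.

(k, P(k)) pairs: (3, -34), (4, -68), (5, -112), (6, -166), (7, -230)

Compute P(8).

Write P(k) = ak^4 + bk³ + ck² + dk + e; the 5 given values yield a linear system in the 5 coefficients.
Solving, the top 2 coefficients vanish, and P(k) = -5k² + k + 8.
Then P(8) = -304.

-304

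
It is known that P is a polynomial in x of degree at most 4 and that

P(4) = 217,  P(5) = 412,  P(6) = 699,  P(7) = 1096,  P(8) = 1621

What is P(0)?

-3

First differences: 195, 287, 397, 525. Second differences: 92, 110, 128. Third differences: 18, 18.
Level-3 differences are constant, so P has degree 3.
Fitting a degree-3 polynomial gives P(x) = 3x³ + x² + 3x - 3.
The constant term is P(0) = -3.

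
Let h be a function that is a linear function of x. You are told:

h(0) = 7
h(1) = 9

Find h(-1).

Write h(x) = ax + b; the 2 given values yield a linear system in the 2 coefficients.
Solving, h(x) = 2x + 7.
Then h(-1) = 5.

5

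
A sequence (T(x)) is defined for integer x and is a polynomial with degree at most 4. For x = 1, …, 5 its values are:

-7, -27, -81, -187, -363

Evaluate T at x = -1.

First differences: -20, -54, -106, -176. Second differences: -34, -52, -70. Third differences: -18, -18.
Level-3 differences are constant, so T has degree 3.
Fitting a degree-3 polynomial gives T(x) = -3x³ + x² - 2x - 3.
Then T(-1) = 3.

3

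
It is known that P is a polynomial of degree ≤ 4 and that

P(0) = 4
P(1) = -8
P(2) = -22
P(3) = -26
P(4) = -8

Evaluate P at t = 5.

44

First differences: -12, -14, -4, 18. Second differences: -2, 10, 22. Third differences: 12, 12.
Level-3 differences are constant, so P has degree 3.
Fitting a degree-3 polynomial gives P(t) = 2t³ - 7t² - 7t + 4.
Then P(5) = 44.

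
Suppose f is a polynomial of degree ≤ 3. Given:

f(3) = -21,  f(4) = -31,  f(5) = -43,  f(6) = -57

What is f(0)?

First differences: -10, -12, -14. Second differences: -2, -2.
Level-2 differences are constant, so f has degree 2.
Fitting a degree-2 polynomial gives f(k) = -k² - 3k - 3.
The constant term is f(0) = -3.

-3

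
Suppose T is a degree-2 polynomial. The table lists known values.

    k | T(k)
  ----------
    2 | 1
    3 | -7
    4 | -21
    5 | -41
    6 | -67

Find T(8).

-137

Write T(k) = ak² + bk + c; the 5 given values yield a linear system in the 3 coefficients.
Solving, T(k) = -3k² + 7k - 1.
Then T(8) = -137.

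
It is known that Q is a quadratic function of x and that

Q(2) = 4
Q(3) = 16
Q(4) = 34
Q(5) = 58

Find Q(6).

First differences: 12, 18, 24. Second differences: 6, 6.
Level-2 differences are constant, so Q has degree 2.
Fitting a degree-2 polynomial gives Q(x) = 3x² - 3x - 2.
Then Q(6) = 88.

88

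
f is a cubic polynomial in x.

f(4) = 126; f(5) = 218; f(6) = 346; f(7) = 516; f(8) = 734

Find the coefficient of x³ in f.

First differences: 92, 128, 170, 218. Second differences: 36, 42, 48. Third differences: 6, 6.
Level-3 differences are constant, so f has degree 3.
Fitting a degree-3 polynomial gives f(x) = x³ + 3x² + 4x - 2.
The coefficient of x³ is 1.

1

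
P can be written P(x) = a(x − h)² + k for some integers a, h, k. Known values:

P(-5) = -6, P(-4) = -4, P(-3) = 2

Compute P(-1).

First differences 2, 6; second difference 4 = 2a, so a = 2.
Expanding, the x-coefficient is −2ah = -4h; matching it to the data gives h = -5, and then k = -6.
So P(x) = 2(x + 5)² − 6.
P(-1) = 2·4² − 6 = 26.

26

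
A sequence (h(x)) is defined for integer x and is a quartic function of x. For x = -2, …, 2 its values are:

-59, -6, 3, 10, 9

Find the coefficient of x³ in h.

Write h(x) = ax^4 + bx³ + cx² + dx + e; the 5 given values yield a linear system in the 5 coefficients.
Solving, h(x) = -2x^4 + 3x³ + x² + 5x + 3.
The coefficient of x³ is 3.

3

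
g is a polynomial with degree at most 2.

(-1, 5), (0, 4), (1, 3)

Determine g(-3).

7

First differences: -1, -1.
Level-1 differences are constant, so g has degree 1.
Fitting a degree-1 polynomial gives g(x) = -x + 4.
Then g(-3) = 7.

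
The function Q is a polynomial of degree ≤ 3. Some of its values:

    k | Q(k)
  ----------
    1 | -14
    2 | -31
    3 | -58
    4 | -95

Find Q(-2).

Write Q(k) = ak³ + bk² + ck + d; the 4 given values yield a linear system in the 4 coefficients.
Solving, the leading coefficient vanishes, and Q(k) = -5k² - 2k - 7.
Then Q(-2) = -23.

-23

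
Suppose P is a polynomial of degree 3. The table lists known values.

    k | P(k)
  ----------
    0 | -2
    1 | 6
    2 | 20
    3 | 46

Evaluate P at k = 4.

Write P(k) = ak³ + bk² + ck + d; the 4 given values yield a linear system in the 4 coefficients.
Solving, P(k) = k³ + 7k - 2.
Then P(4) = 90.

90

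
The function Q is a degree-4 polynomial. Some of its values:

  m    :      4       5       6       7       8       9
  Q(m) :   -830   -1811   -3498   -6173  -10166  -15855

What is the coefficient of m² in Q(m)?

-6

Write Q(m) = am^4 + bm³ + cm² + dm + e; the 6 given values yield a linear system in the 5 coefficients.
Solving, Q(m) = -2m^4 - 3m³ - 6m² - 6m - 6.
The coefficient of m² is -6.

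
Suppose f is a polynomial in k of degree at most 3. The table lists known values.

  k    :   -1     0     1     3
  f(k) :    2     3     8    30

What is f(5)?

68

Write f(k) = ak³ + bk² + ck + d; the 4 given values yield a linear system in the 4 coefficients.
Solving, the leading coefficient vanishes, and f(k) = 2k² + 3k + 3.
Then f(5) = 68.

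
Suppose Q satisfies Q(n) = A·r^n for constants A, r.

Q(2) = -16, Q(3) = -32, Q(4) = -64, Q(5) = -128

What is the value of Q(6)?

Consecutive ratio: -32/(-16) = 2, and -64/(-32) = 2, so r = 2.
Then A·2^2 = -16 gives A = -4, and Q(n) = -4·2^n.
Q(6) = -4·2^6 = -256.

-256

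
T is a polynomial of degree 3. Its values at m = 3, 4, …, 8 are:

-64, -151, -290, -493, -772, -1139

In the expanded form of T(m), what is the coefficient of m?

First differences: -87, -139, -203, -279, -367. Second differences: -52, -64, -76, -88. Third differences: -12, -12, -12.
Level-3 differences are constant, so T has degree 3.
Fitting a degree-3 polynomial gives T(m) = -2m³ - 2m² + m + 5.
The coefficient of m is 1.

1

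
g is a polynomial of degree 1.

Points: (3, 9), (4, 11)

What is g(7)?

Write g(n) = an + b; the 2 given values yield a linear system in the 2 coefficients.
Solving, g(n) = 2n + 3.
Then g(7) = 17.

17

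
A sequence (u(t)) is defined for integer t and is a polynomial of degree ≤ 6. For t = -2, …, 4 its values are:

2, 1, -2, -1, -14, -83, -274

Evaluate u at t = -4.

First differences: -1, -3, 1, -13, -69, -191. Second differences: -2, 4, -14, -56, -122. Third differences: 6, -18, -42, -66. Fourth differences: -24, -24, -24.
Level-4 differences are constant, so u has degree 4.
Fitting a degree-4 polynomial gives u(t) = -t^4 - t³ + 3t² - 2.
Then u(-4) = -146.

-146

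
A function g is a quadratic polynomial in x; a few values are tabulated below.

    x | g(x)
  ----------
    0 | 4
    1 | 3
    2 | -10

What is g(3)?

Write g(x) = ax² + bx + c; the 3 given values yield a linear system in the 3 coefficients.
Solving, g(x) = -6x² + 5x + 4.
Then g(3) = -35.

-35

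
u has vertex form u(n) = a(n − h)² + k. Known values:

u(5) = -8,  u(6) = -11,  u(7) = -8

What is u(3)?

16

First differences -3, 3; second difference 6 = 2a, so a = 3.
Expanding, the n-coefficient is −2ah = -6h; matching it to the data gives h = 6, and then k = -11.
So u(n) = 3(n − 6)² − 11.
u(3) = 3·(-3)² − 11 = 16.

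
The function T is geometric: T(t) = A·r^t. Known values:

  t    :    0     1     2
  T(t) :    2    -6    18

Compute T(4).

Consecutive ratio: -6/2 = -3, and 18/(-6) = -3, so r = -3.
Then A·(-3)^0 = 2 gives A = 2, and T(t) = 2·(-3)^t.
T(4) = 2·(-3)^4 = 162.

162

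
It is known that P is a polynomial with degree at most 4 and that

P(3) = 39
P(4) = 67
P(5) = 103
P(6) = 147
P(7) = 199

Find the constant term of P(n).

3

Write P(n) = an^4 + bn³ + cn² + dn + e; the 5 given values yield a linear system in the 5 coefficients.
Solving, the top 2 coefficients vanish, and P(n) = 4n² + 3.
The constant term is P(0) = 3.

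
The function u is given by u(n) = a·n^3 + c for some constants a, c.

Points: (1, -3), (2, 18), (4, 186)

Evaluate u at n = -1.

-9

From u(1) = -3 and u(2) = 18: 1a + c = -3 and 8a + c = 18.
Subtracting: 7a = 21, so a = 3; then c = -3 − 3·1 = -6.
So u(n) = 3n³ − 6, and u(-1) = -9.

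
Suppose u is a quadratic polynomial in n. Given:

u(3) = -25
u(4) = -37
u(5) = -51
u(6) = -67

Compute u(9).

-127

Write u(n) = an² + bn + c; the 4 given values yield a linear system in the 3 coefficients.
Solving, u(n) = -n² - 5n - 1.
Then u(9) = -127.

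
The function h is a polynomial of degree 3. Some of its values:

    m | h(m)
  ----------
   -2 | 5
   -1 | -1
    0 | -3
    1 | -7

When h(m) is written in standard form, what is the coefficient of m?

Write h(m) = am³ + bm² + cm + d; the 4 given values yield a linear system in the 4 coefficients.
Solving, h(m) = -m³ - m² - 2m - 3.
The coefficient of m is -2.

-2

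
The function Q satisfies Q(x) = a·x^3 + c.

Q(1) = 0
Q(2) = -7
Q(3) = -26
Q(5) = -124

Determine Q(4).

-63

From Q(1) = 0 and Q(2) = -7: 1a + c = 0 and 8a + c = -7.
Subtracting: 7a = -7, so a = -1; then c = 0 − (-1)·1 = 1.
So Q(x) = -1x³ + 1, and Q(4) = -63.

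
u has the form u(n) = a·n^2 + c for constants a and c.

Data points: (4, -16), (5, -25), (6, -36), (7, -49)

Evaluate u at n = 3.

From u(4) = -16 and u(5) = -25: 16a + c = -16 and 25a + c = -25.
Subtracting: 9a = -9, so a = -1; then c = -16 − (-1)·16 = 0.
So u(n) = -1n² + 0, and u(3) = -9.

-9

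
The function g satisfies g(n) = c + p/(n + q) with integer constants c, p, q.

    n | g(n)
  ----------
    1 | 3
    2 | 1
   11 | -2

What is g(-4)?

(g(n) − c)(n + q) = p for each data point; the three points give a linear system in c and q, then p follows.
Solving: c = -3, q = 1, p = 12, so g(n) = -3 + 12/(n + 1).
Then g(-4) = -3 + 12/(-3) = -7.

-7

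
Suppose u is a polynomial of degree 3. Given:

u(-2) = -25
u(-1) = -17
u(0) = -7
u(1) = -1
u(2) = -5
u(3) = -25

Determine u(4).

-67

Write u(x) = ax³ + bx² + cx + d; the 6 given values yield a linear system in the 4 coefficients.
Solving, u(x) = -x³ - 2x² + 9x - 7.
Then u(4) = -67.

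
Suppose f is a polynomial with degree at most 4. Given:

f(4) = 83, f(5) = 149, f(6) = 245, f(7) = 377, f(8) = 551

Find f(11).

1385

First differences: 66, 96, 132, 174. Second differences: 30, 36, 42. Third differences: 6, 6.
Level-3 differences are constant, so f has degree 3.
Fitting a degree-3 polynomial gives f(x) = x³ + 5x - 1.
Then f(11) = 1385.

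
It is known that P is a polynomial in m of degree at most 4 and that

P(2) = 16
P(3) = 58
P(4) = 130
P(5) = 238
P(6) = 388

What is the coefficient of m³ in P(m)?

1

First differences: 42, 72, 108, 150. Second differences: 30, 36, 42. Third differences: 6, 6.
Level-3 differences are constant, so P has degree 3.
Fitting a degree-3 polynomial gives P(m) = m³ + 6m² - 7m - 2.
The coefficient of m³ is 1.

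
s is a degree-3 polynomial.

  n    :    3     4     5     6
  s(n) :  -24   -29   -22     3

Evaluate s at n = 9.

Write s(n) = an³ + bn² + cn + d; the 4 given values yield a linear system in the 4 coefficients.
Solving, s(n) = n³ - 6n² + 3.
Then s(9) = 246.

246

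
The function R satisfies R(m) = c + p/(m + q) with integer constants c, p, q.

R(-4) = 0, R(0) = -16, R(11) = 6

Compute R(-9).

(R(m) − c)(m + q) = p for each data point; the three points give a linear system in c and q, then p follows.
Solving: c = 4, q = -1, p = 20, so R(m) = 4 + 20/(m − 1).
Then R(-9) = 4 + 20/(-10) = 2.

2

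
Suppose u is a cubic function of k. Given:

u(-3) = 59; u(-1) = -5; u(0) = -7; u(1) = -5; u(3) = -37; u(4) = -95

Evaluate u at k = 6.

-355

Write u(k) = ak³ + bk² + ck + d; the 6 given values yield a linear system in the 4 coefficients.
Solving, u(k) = -2k³ + 2k² + 2k - 7.
Then u(6) = -355.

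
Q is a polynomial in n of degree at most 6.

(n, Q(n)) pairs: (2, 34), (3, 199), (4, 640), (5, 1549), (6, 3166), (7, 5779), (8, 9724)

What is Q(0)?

4

First differences: 165, 441, 909, 1617, 2613, 3945. Second differences: 276, 468, 708, 996, 1332. Third differences: 192, 240, 288, 336. Fourth differences: 48, 48, 48.
Level-4 differences are constant, so Q has degree 4.
Fitting a degree-4 polynomial gives Q(n) = 2n^4 + 4n³ - 8n² - n + 4.
Then Q(0) = 4.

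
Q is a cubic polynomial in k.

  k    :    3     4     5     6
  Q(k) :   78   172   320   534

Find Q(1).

Write Q(k) = ak³ + bk² + ck + d; the 4 given values yield a linear system in the 4 coefficients.
Solving, Q(k) = 2k³ + 3k² - k.
Then Q(1) = 4.

4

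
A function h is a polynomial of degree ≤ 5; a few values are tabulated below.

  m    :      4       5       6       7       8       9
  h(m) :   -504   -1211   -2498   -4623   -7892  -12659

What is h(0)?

Write h(m) = am^5 + bm^4 + cm³ + dm² + em + p; the 6 given values yield a linear system in the 6 coefficients.
Solving, the leading coefficient vanishes, and h(m) = -2m^4 + m³ - 3m² - 3m + 4.
The constant term is h(0) = 4.

4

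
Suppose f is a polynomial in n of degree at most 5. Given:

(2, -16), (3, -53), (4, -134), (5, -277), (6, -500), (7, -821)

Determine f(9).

First differences: -37, -81, -143, -223, -321. Second differences: -44, -62, -80, -98. Third differences: -18, -18, -18.
Level-3 differences are constant, so f has degree 3.
Fitting a degree-3 polynomial gives f(n) = -3n³ + 5n² - 5n - 2.
Then f(9) = -1829.

-1829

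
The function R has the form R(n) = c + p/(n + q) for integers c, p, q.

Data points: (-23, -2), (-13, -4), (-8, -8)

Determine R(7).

(R(n) − c)(n + q) = p for each data point; the three points give a linear system in c and q, then p follows.
Solving: c = 0, q = 3, p = 40, so R(n) = 40/(n + 3).
Then R(7) = 0 + 40/10 = 4.

4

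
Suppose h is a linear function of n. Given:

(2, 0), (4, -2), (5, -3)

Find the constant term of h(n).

Write h(n) = an + b; the 3 given values yield a linear system in the 2 coefficients.
Solving, h(n) = -n + 2.
The constant term is h(0) = 2.

2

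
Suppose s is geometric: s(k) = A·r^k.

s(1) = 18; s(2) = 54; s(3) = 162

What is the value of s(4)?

486

Consecutive ratio: 54/18 = 3, and 162/54 = 3, so r = 3.
Then A·3^1 = 18 gives A = 6, and s(k) = 6·3^k.
s(4) = 6·3^4 = 486.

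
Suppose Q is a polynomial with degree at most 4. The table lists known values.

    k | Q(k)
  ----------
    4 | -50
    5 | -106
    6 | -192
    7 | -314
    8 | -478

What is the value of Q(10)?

-956

First differences: -56, -86, -122, -164. Second differences: -30, -36, -42. Third differences: -6, -6.
Level-3 differences are constant, so Q has degree 3.
Fitting a degree-3 polynomial gives Q(k) = -k³ + 5k - 6.
Then Q(10) = -956.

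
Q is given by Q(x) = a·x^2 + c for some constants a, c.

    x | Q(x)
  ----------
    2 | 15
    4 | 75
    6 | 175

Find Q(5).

120

From Q(2) = 15 and Q(4) = 75: 4a + c = 15 and 16a + c = 75.
Subtracting: 12a = 60, so a = 5; then c = 15 − 5·4 = -5.
So Q(x) = 5x² − 5, and Q(5) = 120.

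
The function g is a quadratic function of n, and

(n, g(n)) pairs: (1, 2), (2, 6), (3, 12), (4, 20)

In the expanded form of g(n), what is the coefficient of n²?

Write g(n) = an² + bn + c; the 4 given values yield a linear system in the 3 coefficients.
Solving, g(n) = n² + n.
The coefficient of n² is 1.

1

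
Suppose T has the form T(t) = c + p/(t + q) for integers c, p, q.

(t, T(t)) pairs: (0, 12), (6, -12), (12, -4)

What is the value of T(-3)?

6

(T(t) − c)(t + q) = p for each data point; the three points give a linear system in c and q, then p follows.
Solving: c = 0, q = -3, p = -36, so T(t) = -36/(t − 3).
Then T(-3) = 0 − 36/(-6) = 6.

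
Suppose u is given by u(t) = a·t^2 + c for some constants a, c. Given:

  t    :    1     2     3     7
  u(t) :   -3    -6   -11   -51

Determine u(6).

From u(1) = -3 and u(2) = -6: 1a + c = -3 and 4a + c = -6.
Subtracting: 3a = -3, so a = -1; then c = -3 − (-1)·1 = -2.
So u(t) = -1t² − 2, and u(6) = -38.

-38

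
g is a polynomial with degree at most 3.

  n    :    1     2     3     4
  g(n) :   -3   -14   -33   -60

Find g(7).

First differences: -11, -19, -27. Second differences: -8, -8.
Level-2 differences are constant, so g has degree 2.
Fitting a degree-2 polynomial gives g(n) = -4n² + n.
Then g(7) = -189.

-189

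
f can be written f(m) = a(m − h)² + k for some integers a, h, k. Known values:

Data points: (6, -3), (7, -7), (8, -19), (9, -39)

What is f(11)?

First differences -4, -12, -20; second difference -8 = 2a, so a = -4.
Expanding, the m-coefficient is −2ah = 8h; matching it to the data gives h = 6, and then k = -3.
So f(m) = -4(m − 6)² − 3.
f(11) = -4·5² − 3 = -103.

-103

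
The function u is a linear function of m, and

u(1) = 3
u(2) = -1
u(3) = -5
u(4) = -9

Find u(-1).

First differences: -4, -4, -4.
Level-1 differences are constant, so u has degree 1.
Fitting a degree-1 polynomial gives u(m) = -4m + 7.
Then u(-1) = 11.

11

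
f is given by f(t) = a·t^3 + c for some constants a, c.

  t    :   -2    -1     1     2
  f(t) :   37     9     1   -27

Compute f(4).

From f(-2) = 37 and f(-1) = 9: -8a + c = 37 and -1a + c = 9.
Subtracting: 7a = -28, so a = -4; then c = 37 − (-4)·(-8) = 5.
So f(t) = -4t³ + 5, and f(4) = -251.

-251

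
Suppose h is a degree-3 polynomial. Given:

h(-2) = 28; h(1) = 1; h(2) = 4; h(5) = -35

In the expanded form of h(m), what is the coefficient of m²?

Write h(m) = am³ + bm² + cm + d; the 4 given values yield a linear system in the 4 coefficients.
Solving, h(m) = -m³ + 4m² - 2m.
The coefficient of m² is 4.

4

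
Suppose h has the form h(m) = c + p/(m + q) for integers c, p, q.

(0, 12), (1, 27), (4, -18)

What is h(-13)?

-1

(h(m) − c)(m + q) = p for each data point; the three points give a linear system in c and q, then p follows.
Solving: c = -3, q = -2, p = -30, so h(m) = -3 − 30/(m − 2).
Then h(-13) = -3 − 30/(-15) = -1.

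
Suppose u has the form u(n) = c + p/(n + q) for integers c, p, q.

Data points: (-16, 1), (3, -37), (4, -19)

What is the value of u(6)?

(u(n) − c)(n + q) = p for each data point; the three points give a linear system in c and q, then p follows.
Solving: c = -1, q = -2, p = -36, so u(n) = -1 − 36/(n − 2).
Then u(6) = -1 − 36/4 = -10.

-10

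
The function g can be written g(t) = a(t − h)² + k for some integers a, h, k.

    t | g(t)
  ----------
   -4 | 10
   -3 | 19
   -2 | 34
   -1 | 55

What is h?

First differences 9, 15, 21; second difference 6 = 2a, so a = 3.
Expanding, the t-coefficient is −2ah = -6h; matching it to the data gives h = -5, and then k = 7.
So g(t) = 3(t + 5)² + 7.
Hence h = -5.

-5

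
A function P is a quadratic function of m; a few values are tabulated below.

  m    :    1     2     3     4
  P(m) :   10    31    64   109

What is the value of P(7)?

316

First differences: 21, 33, 45. Second differences: 12, 12.
Level-2 differences are constant, so P has degree 2.
Fitting a degree-2 polynomial gives P(m) = 6m² + 3m + 1.
Then P(7) = 316.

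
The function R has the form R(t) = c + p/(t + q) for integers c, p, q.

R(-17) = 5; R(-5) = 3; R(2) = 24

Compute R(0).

-12

(R(t) − c)(t + q) = p for each data point; the three points give a linear system in c and q, then p follows.
Solving: c = 6, q = -1, p = 18, so R(t) = 6 + 18/(t − 1).
Then R(0) = 6 + 18/(-1) = -12.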